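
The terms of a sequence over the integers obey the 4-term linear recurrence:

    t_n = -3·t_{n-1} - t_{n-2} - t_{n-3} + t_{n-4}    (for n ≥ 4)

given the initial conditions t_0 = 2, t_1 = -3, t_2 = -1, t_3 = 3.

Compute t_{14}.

t_4 = -3·3 + -1·-1 + -1·-3 + 1·2 = -3
t_5 = -3·-3 + -1·3 + -1·-1 + 1·-3 = 4
t_6 = -3·4 + -1·-3 + -1·3 + 1·-1 = -13
t_7 = -3·-13 + -1·4 + -1·-3 + 1·3 = 41
t_8 = -3·41 + -1·-13 + -1·4 + 1·-3 = -117
t_9 = -3·-117 + -1·41 + -1·-13 + 1·4 = 327
t_10 = -3·327 + -1·-117 + -1·41 + 1·-13 = -918
t_11 = -3·-918 + -1·327 + -1·-117 + 1·41 = 2585
t_12 = -3·2585 + -1·-918 + -1·327 + 1·-117 = -7281
t_13 = -3·-7281 + -1·2585 + -1·-918 + 1·327 = 20503
t_14 = -3·20503 + -1·-7281 + -1·2585 + 1·-918 = -57731

-57731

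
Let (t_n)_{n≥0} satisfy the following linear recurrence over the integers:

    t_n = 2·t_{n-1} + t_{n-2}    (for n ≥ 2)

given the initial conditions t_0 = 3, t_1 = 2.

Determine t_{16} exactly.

t_2 = 2·2 + 1·3 = 7
t_3 = 2·7 + 1·2 = 16
t_4 = 2·16 + 1·7 = 39
t_5 = 2·39 + 1·16 = 94
t_6 = 2·94 + 1·39 = 227
t_7 = 2·227 + 1·94 = 548
t_8 = 2·548 + 1·227 = 1323
t_9 = 2·1323 + 1·548 = 3194
t_10 = 2·3194 + 1·1323 = 7711
t_11 = 2·7711 + 1·3194 = 18616
t_12 = 2·18616 + 1·7711 = 44943
t_13 = 2·44943 + 1·18616 = 108502
t_14 = 2·108502 + 1·44943 = 261947
t_15 = 2·261947 + 1·108502 = 632396
t_16 = 2·632396 + 1·261947 = 1526739

1526739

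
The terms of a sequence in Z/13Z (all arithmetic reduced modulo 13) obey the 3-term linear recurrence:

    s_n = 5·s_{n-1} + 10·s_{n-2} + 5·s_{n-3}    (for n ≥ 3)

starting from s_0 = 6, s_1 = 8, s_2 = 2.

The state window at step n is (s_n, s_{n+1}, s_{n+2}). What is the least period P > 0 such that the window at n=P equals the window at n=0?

n=0: window = (6, 8, 2)
n=1: window = (8, 2, 3)
n=2: window = (2, 3, 10)
n=3: window = (3, 10, 12)
n=4: window = (10, 12, 6)
n=5: window = (12, 6, 5)
n=6: window = (6, 5, 2)
n=7: window = (5, 2, 12)
n=8: window = (2, 12, 1)
n=9: window = (12, 1, 5)
n=10: window = (1, 5, 4)
n=11: window = (5, 4, 10)
n=12: window = (4, 10, 11)
n=13: window = (10, 11, 6)
n=14: window = (11, 6, 8)
n=15: window = (6, 8, 12)
n=16: window = (8, 12, 1)
n=17: window = (12, 1, 9)
n=18: window = (1, 9, 11)
n=19: window = (9, 11, 7)
n=20: window = (11, 7, 8)
n=21: window = (7, 8, 9)
n=22: window = (8, 9, 4)
n=23: window = (9, 4, 7)
n=24: window = (4, 7, 3)
n=25: window = (7, 3, 1)
n=26: window = (3, 1, 5)
n=27: window = (1, 5, 11)
n=28: window = (5, 11, 6)
n=29: window = (11, 6, 9)
n=30: window = (6, 9, 4)
n=31: window = (9, 4, 10)
n=32: window = (4, 10, 5)
n=33: window = (10, 5, 2)
n=34: window = (5, 2, 6)
n=35: window = (2, 6, 10)
n=36: window = (6, 10, 3)
n=37: window = (10, 3, 2)
n=38: window = (3, 2, 12)
n=39: window = (2, 12, 4)
n=40: window = (12, 4, 7)
…
n=82: window = (1, 9, 6)
n=83: window = (9, 6, 8)
n=84: window = (6, 8, 2)
window at n=84 equals window at n=0 → period = 84

84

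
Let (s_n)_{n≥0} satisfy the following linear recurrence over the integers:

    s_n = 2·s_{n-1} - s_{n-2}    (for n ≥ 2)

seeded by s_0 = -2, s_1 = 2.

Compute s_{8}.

30

s_2 = 2·2 + -1·-2 = 6
s_3 = 2·6 + -1·2 = 10
s_4 = 2·10 + -1·6 = 14
s_5 = 2·14 + -1·10 = 18
s_6 = 2·18 + -1·14 = 22
s_7 = 2·22 + -1·18 = 26
s_8 = 2·26 + -1·22 = 30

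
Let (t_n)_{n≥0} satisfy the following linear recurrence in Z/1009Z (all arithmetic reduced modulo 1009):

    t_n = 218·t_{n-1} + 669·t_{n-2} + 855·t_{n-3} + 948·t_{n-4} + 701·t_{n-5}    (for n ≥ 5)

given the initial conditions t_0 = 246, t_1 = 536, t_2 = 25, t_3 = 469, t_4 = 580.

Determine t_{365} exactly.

768

t_5 = 218·580 + 669·469 + 855·25 + 948·536 + 701·246 = 971
t_6 = 218·971 + 669·580 + 855·469 + 948·25 + 701·536 = 646
t_7 = 218·646 + 669·971 + 855·580 + 948·469 + 701·25 = 876
t_8 = 218·876 + 669·646 + 855·971 + 948·580 + 701·469 = 157
t_9 = 218·157 + 669·876 + 855·646 + 948·971 + 701·580 = 395
t_10 = 218·395 + 669·157 + 855·876 + 948·646 + 701·971 = 285
Continuing the recurrence:
  t_11 = 362;  t_12 = 1005;  t_13 = 858;  t_14 = 674;  t_15 = 234;  t_16 = 230
  t_17 = 325;  t_18 = 350;  t_19 = 115;  t_20 = 979;  t_21 = 496;  t_22 = 357
  t_23 = 791;  t_24 = 615;  t_25 = 17;  t_26 = 729;  t_27 = 116;  t_28 = 185
  t_29 = 867;  t_30 = 15;  t_31 = 315;  t_32 = 83;  t_33 = 617;  t_34 = 706
  t_35 = 339;  t_36 = 1;  t_37 = 598;  t_38 = 102;  t_39 = 379;  t_40 = 709
  t_41 = 451;  t_42 = 987;  t_43 = 14;  t_44 = 50;  t_45 = 760;  t_46 = 886
  t_47 = 573;  t_48 = 963;  t_49 = 548;  t_50 = 896;  t_51 = 861;  t_52 = 336
  t_53 = 630;  t_54 = 36;  t_55 = 653;  t_56 = 669;  t_57 = 358;  t_58 = 773
  t_59 = 810;  t_60 = 115;  t_61 = 66;  t_62 = 876;  t_63 = 548;  t_64 = 943
  t_65 = 290;  t_66 = 152;  t_67 = 668;  t_68 = 561;  t_69 = 533;  t_70 = 456
  t_71 = 516;  t_72 = 659;  t_73 = 442;  t_74 = 416;  t_75 = 977;  t_76 = 97
  t_77 = 368;  t_78 = 641;  t_79 = 638;  t_80 = 590;  t_81 = 804;  t_82 = 441
  t_83 = 72;  t_84 = 829;  t_85 = 842;  t_86 = 504;  t_87 = 675;  t_88 = 402
  t_89 = 524;  t_90 = 239;  t_91 = 56;  t_92 = 241;  t_93 = 334;  t_94 = 5
  t_95 = 413;  t_96 = 913;  t_97 = 575;  t_98 = 292;  t_99 = 494;  t_100 = 314
  t_101 = 358;  t_102 = 978;  t_103 = 751;  t_104 = 288;  t_105 = 404;  t_106 = 213
  t_107 = 998;  t_108 = 537;  t_109 = 890;  t_110 = 825;  t_111 = 31;  t_112 = 762
  t_113 = 550;  t_114 = 786;  t_115 = 483;  t_116 = 24;  t_117 = 618;  t_118 = 312
  t_119 = 375;  t_120 = 682;  t_121 = 686;  t_122 = 665;  t_123 = 521;  t_124 = 80
  t_125 = 578;  t_126 = 805;  t_127 = 461;  t_128 = 254;  t_129 = 311;  t_130 = 141
  t_131 = 304;  t_132 = 630;  t_133 = 828;  t_134 = 755;  t_135 = 544;  t_136 = 873
  t_137 = 713;  t_138 = 457;  t_139 = 891;  t_140 = 861;  t_141 = 449;  t_142 = 622
  t_143 = 313;  t_144 = 474;  t_145 = 39;  t_146 = 272;  t_147 = 495;  t_148 = 141
  t_149 = 104;  t_150 = 59;  t_151 = 230;  t_152 = 317;  t_153 = 660;  t_154 = 364
  t_155 = 957;  t_156 = 3;  t_157 = 957;  t_158 = 220;  t_159 = 634;  t_160 = 479
  t_161 = 508;  t_162 = 158;  t_163 = 368;  t_164 = 247;  t_165 = 322;  t_166 = 557
  t_167 = 669;  t_168 = 443;  t_169 = 408;  t_170 = 809;  t_171 = 224;  t_172 = 527
  t_173 = 13;  t_174 = 592;  t_175 = 604;  t_176 = 799;  t_177 = 92;  t_178 = 702
  t_179 = 501;  t_180 = 983;  t_181 = 968;  t_182 = 922;  t_183 = 415;  t_184 = 885
  t_185 = 62;  t_186 = 620;  t_187 = 460;  t_188 = 827;  t_189 = 149;  t_190 = 912
  t_191 = 551;  t_192 = 583;  t_193 = 650;  t_194 = 271;  t_195 = 847;  t_196 = 34
  t_197 = 317;  t_198 = 969;  t_199 = 424;  t_200 = 100;  t_201 = 296;  t_202 = 197
  t_203 = 136;  t_204 = 354;  t_205 = 170;  t_206 = 425;  t_207 = 154;  t_208 = 201
  t_209 = 334;  t_210 = 344;  t_211 = 56;  t_212 = 45;  t_213 = 808;  t_214 = 112
  t_215 = 674;  t_216 = 751;  t_217 = 467;  t_218 = 555;  t_219 = 998;  t_220 = 189
  t_221 = 359;  t_222 = 454;  t_223 = 526;  t_224 = 808;  t_225 = 645;  t_226 = 779
  t_227 = 259;  t_228 = 611;  t_229 = 203;  t_230 = 463;  t_231 = 933;  t_232 = 587
  t_233 = 995;  t_234 = 825;  t_235 = 640;  t_236 = 127;  t_237 = 531;  t_238 = 653
  t_239 = 248;  t_240 = 462;  t_241 = 722;  t_242 = 903;  t_243 = 980;  t_244 = 629
  t_245 = 175;  t_246 = 302;  t_247 = 391;  t_248 = 837;  t_249 = 411;  t_250 = 407
  t_251 = 876;  t_252 = 438;  t_253 = 995;  t_254 = 624;  t_255 = 493;  t_256 = 508
  t_257 = 543;  t_258 = 447;  t_259 = 794;  t_260 = 854;  t_261 = 847;  t_262 = 270
  t_263 = 132;  t_264 = 266;  t_265 = 898;  t_266 = 369;  t_267 = 132;  t_268 = 752
  t_269 = 190;  t_270 = 80;  t_271 = 875;  t_272 = 339;  t_273 = 151;  t_274 = 10
  t_275 = 221;  t_276 = 748;  t_277 = 4;  t_278 = 388;  t_279 = 912;  t_280 = 7
  t_281 = 412;  t_282 = 790;  t_283 = 213;  t_284 = 121;  t_285 = 756;  t_286 = 536
  t_287 = 569;  t_288 = 607;  t_289 = 972;  t_290 = 451;  t_291 = 252;  t_292 = 742
  t_293 = 516;  t_294 = 22;  t_295 = 732;  t_296 = 204;  t_297 = 368;  t_298 = 206
  t_299 = 402;  t_300 = 499;  t_301 = 394;  t_302 = 844;  t_303 = 242;  t_304 = 879
  t_305 = 413;  t_306 = 814;  t_307 = 282;  t_308 = 595;  t_309 = 5;  t_310 = 266
  t_311 = 453;  t_312 = 428;  t_313 = 302;  t_314 = 282;  t_315 = 258;  t_316 = 474
  t_317 = 531;  t_318 = 394;  t_319 = 174;  t_320 = 376;  t_321 = 684;  t_322 = 622
  t_323 = 731;  t_324 = 102;  t_325 = 660;  t_326 = 262;  t_327 = 585;  t_328 = 68
  t_329 = 546;  t_330 = 464;  t_331 = 549;  t_332 = 246;  t_333 = 575;  t_334 = 834
  t_335 = 61;  t_336 = 941;  t_337 = 614;  t_338 = 324;  t_339 = 216;  t_340 = 271
  t_341 = 961;  t_342 = 334;  t_343 = 15;  t_344 = 708;  t_345 = 115;  t_346 = 448
  t_347 = 122;  t_348 = 468;  t_349 = 561;  t_350 = 704;  t_351 = 511;  t_352 = 22
  t_353 = 343;  t_354 = 902;  t_355 = 155;  t_356 = 887;  t_357 = 293;  t_358 = 529
  t_359 = 478;  t_360 = 364;  t_361 = 365;  t_362 = 836;  t_363 = 703
t_364 = 218·703 + 669·836 + 855·365 + 948·364 + 701·478 = 562
t_365 = 218·562 + 669·703 + 855·836 + 948·365 + 701·364 = 768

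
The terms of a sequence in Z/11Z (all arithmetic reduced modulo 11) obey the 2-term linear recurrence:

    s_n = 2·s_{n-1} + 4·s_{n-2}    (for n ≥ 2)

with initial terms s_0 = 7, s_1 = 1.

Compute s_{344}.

s_2 = 2·1 + 4·7 = 8
s_3 = 2·8 + 4·1 = 9
s_4 = 2·9 + 4·8 = 6
s_5 = 2·6 + 4·9 = 4
s_6 = 2·4 + 4·6 = 10
s_7 = 2·10 + 4·4 = 3
s_8 = 2·3 + 4·10 = 2
s_9 = 2·2 + 4·3 = 5
s_10 = 2·5 + 4·2 = 7
s_11 = 2·7 + 4·5 = 1
(s_10, s_11) = (7, 1) = (s_0, s_1), so the sequence has period 10.
344 ≡ 4 (mod 10), hence s_344 = s_4 = 6.

6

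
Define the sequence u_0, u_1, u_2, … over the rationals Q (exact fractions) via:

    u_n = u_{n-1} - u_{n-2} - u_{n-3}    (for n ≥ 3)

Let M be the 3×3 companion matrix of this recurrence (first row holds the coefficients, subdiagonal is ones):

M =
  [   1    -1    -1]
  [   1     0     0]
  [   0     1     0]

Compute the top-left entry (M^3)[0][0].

-2

(M^3)[0][0] is the top entry after applying M 3 times to the unit state (1, 0, 0). Equivalently it is h_{5} for the auxiliary sequence (h_n) obeying the same recurrence with h_2 = 1 and h_i = 0 for 0 ≤ i < 2:
h_3 = 1·1 + -1·0 + -1·0 = 1
h_4 = 1·1 + -1·1 + -1·0 = 0
h_5 = 1·0 + -1·1 + -1·1 = -2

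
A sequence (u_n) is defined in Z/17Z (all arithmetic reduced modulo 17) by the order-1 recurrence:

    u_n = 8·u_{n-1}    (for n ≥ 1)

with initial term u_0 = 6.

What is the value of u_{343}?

u_1 = 8·6 = 14
u_2 = 8·14 = 10
u_3 = 8·10 = 12
u_4 = 8·12 = 11
u_5 = 8·11 = 3
u_6 = 8·3 = 7
u_7 = 8·7 = 5
u_8 = 8·5 = 6
(u_8) = (6) = (u_0), so the sequence has period 8.
343 ≡ 7 (mod 8), hence u_343 = u_7 = 5.

5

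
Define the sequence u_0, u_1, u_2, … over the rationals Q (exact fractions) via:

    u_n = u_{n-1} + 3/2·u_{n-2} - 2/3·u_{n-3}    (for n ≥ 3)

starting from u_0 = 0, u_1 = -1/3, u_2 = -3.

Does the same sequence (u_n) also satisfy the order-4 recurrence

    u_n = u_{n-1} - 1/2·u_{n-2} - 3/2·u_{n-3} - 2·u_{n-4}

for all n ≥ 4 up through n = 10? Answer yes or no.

Terms u_0..u_10: 0, -1/3, -3, -7/2, -70/9, -397/36, -733/36, -6851/216, -2965/54, -12803/144, -194563/1296
n=4: candidate gives -3/2, actual u_4 = -70/9 ✗

no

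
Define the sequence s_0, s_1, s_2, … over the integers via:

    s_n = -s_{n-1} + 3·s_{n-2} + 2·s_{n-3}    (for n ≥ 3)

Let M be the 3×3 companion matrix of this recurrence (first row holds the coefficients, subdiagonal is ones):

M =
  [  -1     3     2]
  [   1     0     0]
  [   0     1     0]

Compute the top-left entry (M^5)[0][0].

-22

(M^5)[0][0] is the top entry after applying M 5 times to the unit state (1, 0, 0). Equivalently it is h_{7} for the auxiliary sequence (h_n) obeying the same recurrence with h_2 = 1 and h_i = 0 for 0 ≤ i < 2:
h_3 = -1·1 + 3·0 + 2·0 = -1
h_4 = -1·-1 + 3·1 + 2·0 = 4
h_5 = -1·4 + 3·-1 + 2·1 = -5
h_6 = -1·-5 + 3·4 + 2·-1 = 15
h_7 = -1·15 + 3·-5 + 2·4 = -22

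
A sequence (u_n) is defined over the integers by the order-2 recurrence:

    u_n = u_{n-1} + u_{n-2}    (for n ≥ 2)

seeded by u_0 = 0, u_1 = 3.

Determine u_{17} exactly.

u_2 = 1·3 + 1·0 = 3
u_3 = 1·3 + 1·3 = 6
u_4 = 1·6 + 1·3 = 9
u_5 = 1·9 + 1·6 = 15
u_6 = 1·15 + 1·9 = 24
u_7 = 1·24 + 1·15 = 39
u_8 = 1·39 + 1·24 = 63
u_9 = 1·63 + 1·39 = 102
u_10 = 1·102 + 1·63 = 165
u_11 = 1·165 + 1·102 = 267
u_12 = 1·267 + 1·165 = 432
u_13 = 1·432 + 1·267 = 699
u_14 = 1·699 + 1·432 = 1131
u_15 = 1·1131 + 1·699 = 1830
u_16 = 1·1830 + 1·1131 = 2961
u_17 = 1·2961 + 1·1830 = 4791

4791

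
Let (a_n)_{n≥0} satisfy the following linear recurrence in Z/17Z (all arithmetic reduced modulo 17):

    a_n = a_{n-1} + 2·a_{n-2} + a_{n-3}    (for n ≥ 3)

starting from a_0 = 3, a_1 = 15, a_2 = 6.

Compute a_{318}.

4

a_3 = 1·6 + 2·15 + 1·3 = 5
a_4 = 1·5 + 2·6 + 1·15 = 15
a_5 = 1·15 + 2·5 + 1·6 = 14
a_6 = 1·14 + 2·15 + 1·5 = 15
a_7 = 1·15 + 2·14 + 1·15 = 7
a_8 = 1·7 + 2·15 + 1·14 = 0
a_9 = 1·0 + 2·7 + 1·15 = 12
a_10 = 1·12 + 2·0 + 1·7 = 2
a_11 = 1·2 + 2·12 + 1·0 = 9
a_12 = 1·9 + 2·2 + 1·12 = 8
a_13 = 1·8 + 2·9 + 1·2 = 11
a_14 = 1·11 + 2·8 + 1·9 = 2
a_15 = 1·2 + 2·11 + 1·8 = 15
a_16 = 1·15 + 2·2 + 1·11 = 13
a_17 = 1·13 + 2·15 + 1·2 = 11
a_18 = 1·11 + 2·13 + 1·15 = 1
a_19 = 1·1 + 2·11 + 1·13 = 2
a_20 = 1·2 + 2·1 + 1·11 = 15
a_21 = 1·15 + 2·2 + 1·1 = 3
a_22 = 1·3 + 2·15 + 1·2 = 1
a_23 = 1·1 + 2·3 + 1·15 = 5
a_24 = 1·5 + 2·1 + 1·3 = 10
a_25 = 1·10 + 2·5 + 1·1 = 4
a_26 = 1·4 + 2·10 + 1·5 = 12
a_27 = 1·12 + 2·4 + 1·10 = 13
a_28 = 1·13 + 2·12 + 1·4 = 7
a_29 = 1·7 + 2·13 + 1·12 = 11
a_30 = 1·11 + 2·7 + 1·13 = 4
a_31 = 1·4 + 2·11 + 1·7 = 16
a_32 = 1·16 + 2·4 + 1·11 = 1
a_33 = 1·1 + 2·16 + 1·4 = 3
a_34 = 1·3 + 2·1 + 1·16 = 4
a_35 = 1·4 + 2·3 + 1·1 = 11
a_36 = 1·11 + 2·4 + 1·3 = 5
a_37 = 1·5 + 2·11 + 1·4 = 14
a_38 = 1·14 + 2·5 + 1·11 = 1
a_39 = 1·1 + 2·14 + 1·5 = 0
a_40 = 1·0 + 2·1 + 1·14 = 16
a_41 = 1·16 + 2·0 + 1·1 = 0
a_42 = 1·0 + 2·16 + 1·0 = 15
a_43 = 1·15 + 2·0 + 1·16 = 14
a_44 = 1·14 + 2·15 + 1·0 = 10
a_45 = 1·10 + 2·14 + 1·15 = 2
a_46 = 1·2 + 2·10 + 1·14 = 2
a_47 = 1·2 + 2·2 + 1·10 = 16
a_48 = 1·16 + 2·2 + 1·2 = 5
a_49 = 1·5 + 2·16 + 1·2 = 5
a_50 = 1·5 + 2·5 + 1·16 = 14
a_51 = 1·14 + 2·5 + 1·5 = 12
a_52 = 1·12 + 2·14 + 1·5 = 11
a_53 = 1·11 + 2·12 + 1·14 = 15
a_54 = 1·15 + 2·11 + 1·12 = 15
a_55 = 1·15 + 2·15 + 1·11 = 5
a_56 = 1·5 + 2·15 + 1·15 = 16
a_57 = 1·16 + 2·5 + 1·15 = 7
a_58 = 1·7 + 2·16 + 1·5 = 10
a_59 = 1·10 + 2·7 + 1·16 = 6
a_60 = 1·6 + 2·10 + 1·7 = 16
a_61 = 1·16 + 2·6 + 1·10 = 4
a_62 = 1·4 + 2·16 + 1·6 = 8
a_63 = 1·8 + 2·4 + 1·16 = 15
a_64 = 1·15 + 2·8 + 1·4 = 1
a_65 = 1·1 + 2·15 + 1·8 = 5
a_66 = 1·5 + 2·1 + 1·15 = 5
a_67 = 1·5 + 2·5 + 1·1 = 16
a_68 = 1·16 + 2·5 + 1·5 = 14
a_69 = 1·14 + 2·16 + 1·5 = 0
a_70 = 1·0 + 2·14 + 1·16 = 10
a_71 = 1·10 + 2·0 + 1·14 = 7
a_72 = 1·7 + 2·10 + 1·0 = 10
a_73 = 1·10 + 2·7 + 1·10 = 0
a_74 = 1·0 + 2·10 + 1·7 = 10
a_75 = 1·10 + 2·0 + 1·10 = 3
a_76 = 1·3 + 2·10 + 1·0 = 6
a_77 = 1·6 + 2·3 + 1·10 = 5
a_78 = 1·5 + 2·6 + 1·3 = 3
a_79 = 1·3 + 2·5 + 1·6 = 2
a_80 = 1·2 + 2·3 + 1·5 = 13
a_81 = 1·13 + 2·2 + 1·3 = 3
a_82 = 1·3 + 2·13 + 1·2 = 14
a_83 = 1·14 + 2·3 + 1·13 = 16
a_84 = 1·16 + 2·14 + 1·3 = 13
a_85 = 1·13 + 2·16 + 1·14 = 8
a_86 = 1·8 + 2·13 + 1·16 = 16
a_87 = 1·16 + 2·8 + 1·13 = 11
a_88 = 1·11 + 2·16 + 1·8 = 0
a_89 = 1·0 + 2·11 + 1·16 = 4
a_90 = 1·4 + 2·0 + 1·11 = 15
a_91 = 1·15 + 2·4 + 1·0 = 6
a_92 = 1·6 + 2·15 + 1·4 = 6
a_93 = 1·6 + 2·6 + 1·15 = 16
a_94 = 1·16 + 2·6 + 1·6 = 0
a_95 = 1·0 + 2·16 + 1·6 = 4
a_96 = 1·4 + 2·0 + 1·16 = 3
a_97 = 1·3 + 2·4 + 1·0 = 11
a_98 = 1·11 + 2·3 + 1·4 = 4
a_99 = 1·4 + 2·11 + 1·3 = 12
a_100 = 1·12 + 2·4 + 1·11 = 14
a_101 = 1·14 + 2·12 + 1·4 = 8
a_102 = 1·8 + 2·14 + 1·12 = 14
a_103 = 1·14 + 2·8 + 1·14 = 10
a_104 = 1·10 + 2·14 + 1·8 = 12
a_105 = 1·12 + 2·10 + 1·14 = 12
a_106 = 1·12 + 2·12 + 1·10 = 12
a_107 = 1·12 + 2·12 + 1·12 = 14
a_108 = 1·14 + 2·12 + 1·12 = 16
a_109 = 1·16 + 2·14 + 1·12 = 5
a_110 = 1·5 + 2·16 + 1·14 = 0
a_111 = 1·0 + 2·5 + 1·16 = 9
a_112 = 1·9 + 2·0 + 1·5 = 14
a_113 = 1·14 + 2·9 + 1·0 = 15
a_114 = 1·15 + 2·14 + 1·9 = 1
a_115 = 1·1 + 2·15 + 1·14 = 11
a_116 = 1·11 + 2·1 + 1·15 = 11
a_117 = 1·11 + 2·11 + 1·1 = 0
a_118 = 1·0 + 2·11 + 1·11 = 16
a_119 = 1·16 + 2·0 + 1·11 = 10
a_120 = 1·10 + 2·16 + 1·0 = 8
a_121 = 1·8 + 2·10 + 1·16 = 10
a_122 = 1·10 + 2·8 + 1·10 = 2
a_123 = 1·2 + 2·10 + 1·8 = 13
a_124 = 1·13 + 2·2 + 1·10 = 10
a_125 = 1·10 + 2·13 + 1·2 = 4
a_126 = 1·4 + 2·10 + 1·13 = 3
a_127 = 1·3 + 2·4 + 1·10 = 4
a_128 = 1·4 + 2·3 + 1·4 = 14
a_129 = 1·14 + 2·4 + 1·3 = 8
a_130 = 1·8 + 2·14 + 1·4 = 6
a_131 = 1·6 + 2·8 + 1·14 = 2
a_132 = 1·2 + 2·6 + 1·8 = 5
a_133 = 1·5 + 2·2 + 1·6 = 15
a_134 = 1·15 + 2·5 + 1·2 = 10
a_135 = 1·10 + 2·15 + 1·5 = 11
a_136 = 1·11 + 2·10 + 1·15 = 12
a_137 = 1·12 + 2·11 + 1·10 = 10
a_138 = 1·10 + 2·12 + 1·11 = 11
a_139 = 1·11 + 2·10 + 1·12 = 9
a_140 = 1·9 + 2·11 + 1·10 = 7
a_141 = 1·7 + 2·9 + 1·11 = 2
a_142 = 1·2 + 2·7 + 1·9 = 8
a_143 = 1·8 + 2·2 + 1·7 = 2
a_144 = 1·2 + 2·8 + 1·2 = 3
a_145 = 1·3 + 2·2 + 1·8 = 15
a_146 = 1·15 + 2·3 + 1·2 = 6
(a_144, a_145, a_146) = (3, 15, 6) = (a_0, a_1, a_2), so the sequence has period 144.
318 ≡ 30 (mod 144), hence a_318 = a_30 = 4.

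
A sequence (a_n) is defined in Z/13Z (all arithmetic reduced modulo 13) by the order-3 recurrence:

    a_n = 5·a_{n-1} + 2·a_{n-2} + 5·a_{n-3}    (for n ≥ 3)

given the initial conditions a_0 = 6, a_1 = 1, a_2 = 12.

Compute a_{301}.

a_3 = 5·12 + 2·1 + 5·6 = 1
a_4 = 5·1 + 2·12 + 5·1 = 8
a_5 = 5·8 + 2·1 + 5·12 = 11
a_6 = 5·11 + 2·8 + 5·1 = 11
a_7 = 5·11 + 2·11 + 5·8 = 0
a_8 = 5·0 + 2·11 + 5·11 = 12
Continuing the recurrence:
  a_9 = 11;  a_10 = 1;  a_11 = 9;  a_12 = 11;  a_13 = 0;  a_14 = 2
  a_15 = 0;  a_16 = 4;  a_17 = 4;  a_18 = 2;  a_19 = 12;  a_20 = 6
  a_21 = 12;  a_22 = 2;  a_23 = 12;  a_24 = 7;  a_25 = 4;  a_26 = 3
  a_27 = 6;  a_28 = 4;  a_29 = 8;  a_30 = 0;  a_31 = 10;  a_32 = 12
  a_33 = 2;  a_34 = 6;  a_35 = 3;  a_36 = 11;  a_37 = 0;  a_38 = 11
  a_39 = 6;  a_40 = 0;  a_41 = 2;  a_42 = 1;  a_43 = 9;  a_44 = 5
  a_45 = 9;  a_46 = 9;  a_47 = 10;  a_48 = 9;  a_49 = 6;  a_50 = 7
  a_51 = 1;  a_52 = 10;  a_53 = 9;  a_54 = 5;  a_55 = 2;  a_56 = 0
  a_57 = 3;  a_58 = 12;  a_59 = 1;  a_60 = 5;  a_61 = 9;  a_62 = 8
  a_63 = 5;  a_64 = 8;  a_65 = 12;  a_66 = 10;  a_67 = 10;  a_68 = 0
  a_69 = 5;  a_70 = 10;  a_71 = 8;  a_72 = 7;  a_73 = 10;  a_74 = 0
  a_75 = 3;  a_76 = 0;  a_77 = 6;  a_78 = 6;  a_79 = 3;  a_80 = 5
  a_81 = 9;  a_82 = 5;  a_83 = 3;  a_84 = 5;  a_85 = 4;  a_86 = 6
  a_87 = 11;  a_88 = 9;  a_89 = 6;  a_90 = 12;  a_91 = 0;  a_92 = 2
  a_93 = 5;  a_94 = 3;  a_95 = 9;  a_96 = 11;  a_97 = 10;  a_98 = 0
  a_99 = 10;  a_100 = 9;  a_101 = 0;  a_102 = 3;  a_103 = 8;  a_104 = 7
  a_105 = 1;  a_106 = 7;  a_107 = 7;  a_108 = 2;  a_109 = 7;  a_110 = 9
  a_111 = 4;  a_112 = 8;  a_113 = 2;  a_114 = 7;  a_115 = 1;  a_116 = 3
  a_117 = 0;  a_118 = 11;  a_119 = 5;  a_120 = 8;  a_121 = 1;  a_122 = 7
  a_123 = 12;  a_124 = 1;  a_125 = 12;  a_126 = 5;  a_127 = 2;  a_128 = 2
  a_129 = 0;  a_130 = 1;  a_131 = 2;  a_132 = 12;  a_133 = 4;  a_134 = 2
  a_135 = 0;  a_136 = 11;  a_137 = 0;  a_138 = 9;  a_139 = 9;  a_140 = 11
  a_141 = 1;  a_142 = 7;  a_143 = 1;  a_144 = 11;  a_145 = 1;  a_146 = 6
  a_147 = 9;  a_148 = 10;  a_149 = 7;  a_150 = 9;  a_151 = 5;  a_152 = 0
  a_153 = 3;  a_154 = 1;  a_155 = 11;  a_156 = 7;  a_157 = 10;  a_158 = 2
  a_159 = 0;  a_160 = 2;  a_161 = 7;  a_162 = 0;  a_163 = 11;  a_164 = 12
  a_165 = 4;  a_166 = 8;  a_167 = 4;  a_168 = 4;  a_169 = 3;  a_170 = 4
  a_171 = 7;  a_172 = 6;  a_173 = 12;  a_174 = 3;  a_175 = 4;  a_176 = 8
  a_177 = 11;  a_178 = 0;  a_179 = 10;  a_180 = 1;  a_181 = 12;  a_182 = 8
  a_183 = 4;  a_184 = 5;  a_185 = 8;  a_186 = 5;  a_187 = 1;  a_188 = 3
  a_189 = 3;  a_190 = 0;  a_191 = 8;  a_192 = 3;  a_193 = 5;  a_194 = 6
  a_195 = 3;  a_196 = 0;  a_197 = 10;  a_198 = 0;  a_199 = 7;  a_200 = 7
  a_201 = 10;  a_202 = 8;  a_203 = 4;  a_204 = 8;  a_205 = 10;  a_206 = 8
  a_207 = 9;  a_208 = 7;  a_209 = 2;  a_210 = 4;  a_211 = 7;  a_212 = 1
  a_213 = 0;  a_214 = 11;  a_215 = 8;  a_216 = 10;  a_217 = 4;  a_218 = 2
  a_219 = 3;  a_220 = 0;  a_221 = 3;  a_222 = 4;  a_223 = 0;  a_224 = 10
  a_225 = 5;  a_226 = 6;  a_227 = 12;  a_228 = 6;  a_229 = 6;  a_230 = 11
  a_231 = 6;  a_232 = 4;  a_233 = 9;  a_234 = 5;  a_235 = 11;  a_236 = 6
  a_237 = 12;  a_238 = 10;  a_239 = 0;  a_240 = 2;  a_241 = 8;  a_242 = 5
  a_243 = 12;  a_244 = 6;  a_245 = 1;  a_246 = 12;  a_247 = 1;  a_248 = 8
  a_249 = 11;  a_250 = 11;  a_251 = 0;  a_252 = 12;  a_253 = 11;  a_254 = 1
  a_255 = 9;  a_256 = 11;  a_257 = 0;  a_258 = 2;  a_259 = 0;  a_260 = 4
  a_261 = 4;  a_262 = 2;  a_263 = 12;  a_264 = 6;  a_265 = 12;  a_266 = 2
  a_267 = 12;  a_268 = 7;  a_269 = 4;  a_270 = 3;  a_271 = 6;  a_272 = 4
  a_273 = 8;  a_274 = 0;  a_275 = 10;  a_276 = 12;  a_277 = 2;  a_278 = 6
  a_279 = 3;  a_280 = 11;  a_281 = 0;  a_282 = 11;  a_283 = 6;  a_284 = 0
  a_285 = 2;  a_286 = 1;  a_287 = 9;  a_288 = 5;  a_289 = 9;  a_290 = 9
  a_291 = 10;  a_292 = 9;  a_293 = 6;  a_294 = 7;  a_295 = 1;  a_296 = 10
  a_297 = 9;  a_298 = 5;  a_299 = 2
a_300 = 5·2 + 2·5 + 5·9 = 0
a_301 = 5·0 + 2·2 + 5·5 = 3

3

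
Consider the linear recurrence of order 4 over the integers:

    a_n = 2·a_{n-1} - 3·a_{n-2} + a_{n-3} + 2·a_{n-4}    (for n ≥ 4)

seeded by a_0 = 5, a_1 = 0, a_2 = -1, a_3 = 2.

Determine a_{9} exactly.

a_4 = 2·2 + -3·-1 + 1·0 + 2·5 = 17
a_5 = 2·17 + -3·2 + 1·-1 + 2·0 = 27
a_6 = 2·27 + -3·17 + 1·2 + 2·-1 = 3
a_7 = 2·3 + -3·27 + 1·17 + 2·2 = -54
a_8 = 2·-54 + -3·3 + 1·27 + 2·17 = -56
a_9 = 2·-56 + -3·-54 + 1·3 + 2·27 = 107

107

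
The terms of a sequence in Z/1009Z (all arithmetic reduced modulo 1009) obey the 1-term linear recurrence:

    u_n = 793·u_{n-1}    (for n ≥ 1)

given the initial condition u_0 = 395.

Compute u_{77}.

34

u_1 = 793·395 = 445
u_2 = 793·445 = 744
u_3 = 793·744 = 736
u_4 = 793·736 = 446
u_5 = 793·446 = 528
u_6 = 793·528 = 978
u_7 = 793·978 = 642
u_8 = 793·642 = 570
u_9 = 793·570 = 987
u_10 = 793·987 = 716
u_11 = 793·716 = 730
u_12 = 793·730 = 733
u_13 = 793·733 = 85
u_14 = 793·85 = 811
u_15 = 793·811 = 390
u_16 = 793·390 = 516
u_17 = 793·516 = 543
u_18 = 793·543 = 765
u_19 = 793·765 = 236
u_20 = 793·236 = 483
u_21 = 793·483 = 608
u_22 = 793·608 = 851
u_23 = 793·851 = 831
u_24 = 793·831 = 106
u_25 = 793·106 = 311
u_26 = 793·311 = 427
u_27 = 793·427 = 596
u_28 = 793·596 = 416
u_29 = 793·416 = 954
u_30 = 793·954 = 781
u_31 = 793·781 = 816
u_32 = 793·816 = 319
u_33 = 793·319 = 717
u_34 = 793·717 = 514
u_35 = 793·514 = 975
u_36 = 793·975 = 281
u_37 = 793·281 = 853
u_38 = 793·853 = 399
u_39 = 793·399 = 590
u_40 = 793·590 = 703
u_41 = 793·703 = 511
u_42 = 793·511 = 614
u_43 = 793·614 = 564
u_44 = 793·564 = 265
u_45 = 793·265 = 273
u_46 = 793·273 = 563
u_47 = 793·563 = 481
u_48 = 793·481 = 31
u_49 = 793·31 = 367
u_50 = 793·367 = 439
u_51 = 793·439 = 22
u_52 = 793·22 = 293
u_53 = 793·293 = 279
u_54 = 793·279 = 276
u_55 = 793·276 = 924
u_56 = 793·924 = 198
u_57 = 793·198 = 619
u_58 = 793·619 = 493
u_59 = 793·493 = 466
u_60 = 793·466 = 244
u_61 = 793·244 = 773
u_62 = 793·773 = 526
u_63 = 793·526 = 401
u_64 = 793·401 = 158
u_65 = 793·158 = 178
u_66 = 793·178 = 903
u_67 = 793·903 = 698
u_68 = 793·698 = 582
u_69 = 793·582 = 413
u_70 = 793·413 = 593
u_71 = 793·593 = 55
u_72 = 793·55 = 228
u_73 = 793·228 = 193
u_74 = 793·193 = 690
u_75 = 793·690 = 292
u_76 = 793·292 = 495
u_77 = 793·495 = 34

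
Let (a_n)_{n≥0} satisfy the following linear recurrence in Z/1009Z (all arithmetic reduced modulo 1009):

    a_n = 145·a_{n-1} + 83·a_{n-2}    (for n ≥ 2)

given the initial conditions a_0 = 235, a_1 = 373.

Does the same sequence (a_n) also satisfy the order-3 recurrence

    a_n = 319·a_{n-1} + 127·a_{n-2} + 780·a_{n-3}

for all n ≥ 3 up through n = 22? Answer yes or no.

no

Terms a_0..a_22: 235, 373, 942, 55, 396, 436, 233, 352, 758, 893, 689, 476, 82, 948, 988, 973, 100, 413, 582, 616, 402, 446, 163
n=3: candidate gives 435, actual a_3 = 55 ✗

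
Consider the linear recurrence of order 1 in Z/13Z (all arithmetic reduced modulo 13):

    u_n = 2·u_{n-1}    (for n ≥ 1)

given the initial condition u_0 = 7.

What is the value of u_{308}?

u_1 = 2·7 = 1
u_2 = 2·1 = 2
u_3 = 2·2 = 4
u_4 = 2·4 = 8
u_5 = 2·8 = 3
u_6 = 2·3 = 6
u_7 = 2·6 = 12
u_8 = 2·12 = 11
u_9 = 2·11 = 9
u_10 = 2·9 = 5
u_11 = 2·5 = 10
u_12 = 2·10 = 7
(u_12) = (7) = (u_0), so the sequence has period 12.
308 ≡ 8 (mod 12), hence u_308 = u_8 = 11.

11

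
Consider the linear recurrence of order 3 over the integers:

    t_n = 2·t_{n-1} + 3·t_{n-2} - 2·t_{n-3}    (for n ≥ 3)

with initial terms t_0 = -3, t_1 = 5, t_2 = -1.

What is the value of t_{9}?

t_3 = 2·-1 + 3·5 + -2·-3 = 19
t_4 = 2·19 + 3·-1 + -2·5 = 25
t_5 = 2·25 + 3·19 + -2·-1 = 109
t_6 = 2·109 + 3·25 + -2·19 = 255
t_7 = 2·255 + 3·109 + -2·25 = 787
t_8 = 2·787 + 3·255 + -2·109 = 2121
t_9 = 2·2121 + 3·787 + -2·255 = 6093

6093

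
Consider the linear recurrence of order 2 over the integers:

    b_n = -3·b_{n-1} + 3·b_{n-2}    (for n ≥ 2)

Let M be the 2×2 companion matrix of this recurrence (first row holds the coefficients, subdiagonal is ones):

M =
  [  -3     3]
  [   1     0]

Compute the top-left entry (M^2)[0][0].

(M^2)[0][0] is the top entry after applying M 2 times to the unit state (1, 0). Equivalently it is h_{3} for the auxiliary sequence (h_n) obeying the same recurrence with h_1 = 1 and h_i = 0 for 0 ≤ i < 1:
h_2 = -3·1 + 3·0 = -3
h_3 = -3·-3 + 3·1 = 12

12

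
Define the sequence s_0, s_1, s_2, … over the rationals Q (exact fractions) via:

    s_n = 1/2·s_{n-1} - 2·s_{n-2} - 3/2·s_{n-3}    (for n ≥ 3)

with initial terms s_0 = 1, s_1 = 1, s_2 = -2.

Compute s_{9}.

-967/128

s_3 = 1/2·-2 + -2·1 + -3/2·1 = -9/2
s_4 = 1/2·-9/2 + -2·-2 + -3/2·1 = 1/4
s_5 = 1/2·1/4 + -2·-9/2 + -3/2·-2 = 97/8
s_6 = 1/2·97/8 + -2·1/4 + -3/2·-9/2 = 197/16
s_7 = 1/2·197/16 + -2·97/8 + -3/2·1/4 = -591/32
s_8 = 1/2·-591/32 + -2·197/16 + -3/2·97/8 = -3331/64
s_9 = 1/2·-3331/64 + -2·-591/32 + -3/2·197/16 = -967/128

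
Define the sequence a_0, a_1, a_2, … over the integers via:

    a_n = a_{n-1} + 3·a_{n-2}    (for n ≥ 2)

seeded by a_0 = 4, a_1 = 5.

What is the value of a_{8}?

a_2 = 1·5 + 3·4 = 17
a_3 = 1·17 + 3·5 = 32
a_4 = 1·32 + 3·17 = 83
a_5 = 1·83 + 3·32 = 179
a_6 = 1·179 + 3·83 = 428
a_7 = 1·428 + 3·179 = 965
a_8 = 1·965 + 3·428 = 2249

2249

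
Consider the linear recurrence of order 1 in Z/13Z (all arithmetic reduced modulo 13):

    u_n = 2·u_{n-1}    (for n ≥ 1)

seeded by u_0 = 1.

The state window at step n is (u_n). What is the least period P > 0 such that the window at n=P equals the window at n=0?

n=0: window = (1)
n=1: window = (2)
n=2: window = (4)
n=3: window = (8)
n=4: window = (3)
n=5: window = (6)
n=6: window = (12)
n=7: window = (11)
n=8: window = (9)
n=9: window = (5)
n=10: window = (10)
n=11: window = (7)
n=12: window = (1)
window at n=12 equals window at n=0 → period = 12

12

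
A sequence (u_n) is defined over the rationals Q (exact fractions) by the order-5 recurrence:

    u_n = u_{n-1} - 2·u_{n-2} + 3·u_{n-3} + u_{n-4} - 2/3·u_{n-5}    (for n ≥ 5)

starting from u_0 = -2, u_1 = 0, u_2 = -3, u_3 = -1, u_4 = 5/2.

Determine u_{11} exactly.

877/18

u_5 = 1·5/2 + -2·-1 + 3·-3 + 1·0 + -2/3·-2 = -19/6
u_6 = 1·-19/6 + -2·5/2 + 3·-1 + 1·-3 + -2/3·0 = -85/6
u_7 = 1·-85/6 + -2·-19/6 + 3·5/2 + 1·-1 + -2/3·-3 = 2/3
u_8 = 1·2/3 + -2·-85/6 + 3·-19/6 + 1·5/2 + -2/3·-1 = 68/3
u_9 = 1·68/3 + -2·2/3 + 3·-85/6 + 1·-19/6 + -2/3·5/2 = -26
u_10 = 1·-26 + -2·68/3 + 3·2/3 + 1·-85/6 + -2/3·-19/6 = -1465/18
u_11 = 1·-1465/18 + -2·-26 + 3·68/3 + 1·2/3 + -2/3·-85/6 = 877/18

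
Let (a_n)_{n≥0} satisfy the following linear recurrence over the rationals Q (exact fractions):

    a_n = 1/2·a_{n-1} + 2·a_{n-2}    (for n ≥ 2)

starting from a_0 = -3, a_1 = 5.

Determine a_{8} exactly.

a_2 = 1/2·5 + 2·-3 = -7/2
a_3 = 1/2·-7/2 + 2·5 = 33/4
a_4 = 1/2·33/4 + 2·-7/2 = -23/8
a_5 = 1/2·-23/8 + 2·33/4 = 241/16
a_6 = 1/2·241/16 + 2·-23/8 = 57/32
a_7 = 1/2·57/32 + 2·241/16 = 1985/64
a_8 = 1/2·1985/64 + 2·57/32 = 2441/128

2441/128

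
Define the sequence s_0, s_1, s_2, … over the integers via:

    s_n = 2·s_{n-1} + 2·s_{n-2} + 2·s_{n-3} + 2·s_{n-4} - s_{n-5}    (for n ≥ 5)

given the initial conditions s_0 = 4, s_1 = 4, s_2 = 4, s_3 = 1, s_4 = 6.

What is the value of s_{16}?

s_5 = 2·6 + 2·1 + 2·4 + 2·4 + -1·4 = 26
s_6 = 2·26 + 2·6 + 2·1 + 2·4 + -1·4 = 70
s_7 = 2·70 + 2·26 + 2·6 + 2·1 + -1·4 = 202
s_8 = 2·202 + 2·70 + 2·26 + 2·6 + -1·1 = 607
s_9 = 2·607 + 2·202 + 2·70 + 2·26 + -1·6 = 1804
s_10 = 2·1804 + 2·607 + 2·202 + 2·70 + -1·26 = 5340
s_11 = 2·5340 + 2·1804 + 2·607 + 2·202 + -1·70 = 15836
s_12 = 2·15836 + 2·5340 + 2·1804 + 2·607 + -1·202 = 46972
s_13 = 2·46972 + 2·15836 + 2·5340 + 2·1804 + -1·607 = 139297
s_14 = 2·139297 + 2·46972 + 2·15836 + 2·5340 + -1·1804 = 413086
s_15 = 2·413086 + 2·139297 + 2·46972 + 2·15836 + -1·5340 = 1225042
s_16 = 2·1225042 + 2·413086 + 2·139297 + 2·46972 + -1·15836 = 3632958

3632958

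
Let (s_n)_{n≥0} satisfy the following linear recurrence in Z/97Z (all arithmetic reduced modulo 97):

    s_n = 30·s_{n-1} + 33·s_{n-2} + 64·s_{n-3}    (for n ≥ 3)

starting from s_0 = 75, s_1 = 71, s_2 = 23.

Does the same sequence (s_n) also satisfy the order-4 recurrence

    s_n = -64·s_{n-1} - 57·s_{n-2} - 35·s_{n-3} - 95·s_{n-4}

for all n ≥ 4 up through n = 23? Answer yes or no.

yes

Terms s_0..s_23: 75, 71, 23, 73, 24, 42, 31, 69, 58, 84, 23, 93, 1, 12, 40, 11, 90, 94, 92, 79, 73, 15, 58, 20
n=4: candidate gives 24, actual s_4 = 24 ✓
n=5: candidate gives 42, actual s_5 = 42 ✓
n=6: candidate gives 31, actual s_6 = 31 ✓
n=7: candidate gives 69, actual s_7 = 69 ✓
n=8: candidate gives 58, actual s_8 = 58 ✓
n=9: candidate gives 84, actual s_9 = 84 ✓
n=10: candidate gives 23, actual s_10 = 23 ✓
n=11: candidate gives 93, actual s_11 = 93 ✓
n=12: candidate gives 1, actual s_12 = 1 ✓
n=13: candidate gives 12, actual s_13 = 12 ✓
n=14: candidate gives 40, actual s_14 = 40 ✓
n=15: candidate gives 11, actual s_15 = 11 ✓
n=16: candidate gives 90, actual s_16 = 90 ✓
n=17: candidate gives 94, actual s_17 = 94 ✓
n=18: candidate gives 92, actual s_18 = 92 ✓
n=19: candidate gives 79, actual s_19 = 79 ✓
n=20: candidate gives 73, actual s_20 = 73 ✓
n=21: candidate gives 15, actual s_21 = 15 ✓
n=22: candidate gives 58, actual s_22 = 58 ✓
n=23: candidate gives 20, actual s_23 = 20 ✓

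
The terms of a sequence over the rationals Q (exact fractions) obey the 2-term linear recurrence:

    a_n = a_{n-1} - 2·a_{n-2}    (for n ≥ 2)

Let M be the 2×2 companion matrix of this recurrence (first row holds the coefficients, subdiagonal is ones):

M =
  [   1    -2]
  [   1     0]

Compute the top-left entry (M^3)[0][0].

(M^3)[0][0] is the top entry after applying M 3 times to the unit state (1, 0). Equivalently it is h_{4} for the auxiliary sequence (h_n) obeying the same recurrence with h_1 = 1 and h_i = 0 for 0 ≤ i < 1:
h_2 = 1·1 + -2·0 = 1
h_3 = 1·1 + -2·1 = -1
h_4 = 1·-1 + -2·1 = -3

-3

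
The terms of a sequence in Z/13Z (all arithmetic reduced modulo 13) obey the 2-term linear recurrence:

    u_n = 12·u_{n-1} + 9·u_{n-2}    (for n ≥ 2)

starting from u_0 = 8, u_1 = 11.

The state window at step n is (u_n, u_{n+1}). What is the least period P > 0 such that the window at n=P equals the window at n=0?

n=0: window = (8, 11)
n=1: window = (11, 9)
n=2: window = (9, 12)
n=3: window = (12, 4)
n=4: window = (4, 0)
n=5: window = (0, 10)
n=6: window = (10, 3)
n=7: window = (3, 9)
n=8: window = (9, 5)
n=9: window = (5, 11)
n=10: window = (11, 8)
n=11: window = (8, 0)
n=12: window = (0, 7)
n=13: window = (7, 6)
n=14: window = (6, 5)
n=15: window = (5, 10)
n=16: window = (10, 9)
n=17: window = (9, 3)
n=18: window = (3, 0)
n=19: window = (0, 1)
n=20: window = (1, 12)
n=21: window = (12, 10)
n=22: window = (10, 7)
n=23: window = (7, 5)
n=24: window = (5, 6)
n=25: window = (6, 0)
n=26: window = (0, 2)
n=27: window = (2, 11)
n=28: window = (11, 7)
n=29: window = (7, 1)
n=30: window = (1, 10)
n=31: window = (10, 12)
n=32: window = (12, 0)
n=33: window = (0, 4)
n=34: window = (4, 9)
n=35: window = (9, 1)
n=36: window = (1, 2)
n=37: window = (2, 7)
n=38: window = (7, 11)
n=39: window = (11, 0)
n=40: window = (0, 8)
…
n=82: window = (0, 5)
n=83: window = (5, 8)
n=84: window = (8, 11)
window at n=84 equals window at n=0 → period = 84

84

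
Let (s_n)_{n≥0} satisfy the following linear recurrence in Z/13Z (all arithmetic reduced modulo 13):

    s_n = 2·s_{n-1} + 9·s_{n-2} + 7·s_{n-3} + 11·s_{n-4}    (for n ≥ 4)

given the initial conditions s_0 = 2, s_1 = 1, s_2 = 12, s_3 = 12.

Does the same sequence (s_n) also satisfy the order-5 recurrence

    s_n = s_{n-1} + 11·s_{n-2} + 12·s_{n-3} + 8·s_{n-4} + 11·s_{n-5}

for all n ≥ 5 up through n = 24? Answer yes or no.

Terms s_0..s_24: 2, 1, 12, 12, 5, 5, 11, 0, 7, 3, 8, 1, 3, 0, 5, 3, 6, 9, 5, 10, 12, 1, 1, 10, 12
n=5: candidate gives 12, actual s_5 = 5 ✗

no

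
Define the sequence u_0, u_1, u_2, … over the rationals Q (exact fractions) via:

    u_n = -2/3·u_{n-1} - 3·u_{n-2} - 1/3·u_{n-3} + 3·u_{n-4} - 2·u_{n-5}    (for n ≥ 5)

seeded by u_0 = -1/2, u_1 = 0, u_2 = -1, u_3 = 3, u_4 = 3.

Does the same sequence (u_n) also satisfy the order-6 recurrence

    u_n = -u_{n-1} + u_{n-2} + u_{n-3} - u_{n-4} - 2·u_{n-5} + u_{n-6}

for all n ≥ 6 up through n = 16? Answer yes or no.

no

Terms u_0..u_16: -1/2, 0, -1, 3, 3, -29/3, -59/9, 1171/27, -245/81, -39101/243, 74035/729, 1223089/2187, -4721855/6561, -33628481/19683, 220732837/59049, 770229625/177147, -8939421539/531441
n=6: candidate gives 97/6, actual u_6 = -59/9 ✗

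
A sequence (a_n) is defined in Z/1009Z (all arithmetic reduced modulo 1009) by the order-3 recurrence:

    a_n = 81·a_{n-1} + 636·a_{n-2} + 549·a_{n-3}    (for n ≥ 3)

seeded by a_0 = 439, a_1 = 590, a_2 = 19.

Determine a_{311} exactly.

199

a_3 = 81·19 + 636·590 + 549·439 = 282
a_4 = 81·282 + 636·19 + 549·590 = 641
a_5 = 81·641 + 636·282 + 549·19 = 553
a_6 = 81·553 + 636·641 + 549·282 = 878
a_7 = 81·878 + 636·553 + 549·641 = 832
a_8 = 81·832 + 636·878 + 549·553 = 108
Continuing the recurrence:
  a_9 = 832;  a_10 = 565;  a_11 = 557;  a_12 = 548;  a_13 = 507;  a_14 = 187
  a_15 = 763;  a_16 = 992;  a_17 = 325;  a_18 = 530;  a_19 = 155;  a_20 = 353
  a_21 = 417;  a_22 = 320;  a_23 = 609;  a_24 = 489;  a_25 = 240;  a_26 = 863
  a_27 = 630;  a_28 = 133;  a_29 = 347;  a_30 = 479;  a_31 = 547;  a_32 = 648
  a_33 = 438;  a_34 = 240;  a_35 = 937;  a_36 = 823;  a_37 = 272;  a_38 = 423
  a_39 = 205;  a_40 = 82;  a_41 = 964;  a_42 = 621;  a_43 = 105;  a_44 = 381
  a_45 = 664;  a_46 = 595;  a_47 = 611;  a_48 = 382;  a_49 = 542;  a_50 = 749
  a_51 = 618;  a_52 = 636;  a_53 = 133;  a_54 = 828;  a_55 = 356;  a_56 = 863
  a_57 = 195;  a_58 = 330;  a_59 = 975;  a_60 = 382;  a_61 = 796;  a_62 = 188
  a_63 = 686;  a_64 = 684;  a_65 = 611;  a_66 = 452;  a_67 = 587;  a_68 = 482
  a_69 = 636;  a_70 = 265;  a_71 = 423;  a_72 = 44;  a_73 = 351;  a_74 = 68
  a_75 = 650;  a_76 = 23;  a_77 = 563;  a_78 = 364;  a_79 = 615;  a_80 = 141
  a_81 = 24;  a_82 = 430;  a_83 = 369;  a_84 = 728;  a_85 = 1006;  a_86 = 415
  a_87 = 536;  a_88 = 991;  a_89 = 215;  a_90 = 558;  a_91 = 526;  a_92 = 939
  a_93 = 547;  a_94 = 996;  a_95 = 664;  a_96 = 741;  a_97 = 958;  a_98 = 265
  a_99 = 310;  a_100 = 175;  a_101 = 643;  a_102 = 603;  a_103 = 934;  a_104 = 933
  a_105 = 725;  a_106 = 493;  a_107 = 214;  a_108 = 409;  a_109 = 975;  a_110 = 517
  a_111 = 616;  a_112 = 838;  a_113 = 863;  a_114 = 667;  a_115 = 480;  a_116 = 527
  a_117 = 787;  a_118 = 535;  a_119 = 765;  a_120 = 854;  a_121 = 860;  a_122 = 582
  a_123 = 471;  a_124 = 595;  a_125 = 320;  a_126 = 6;  a_127 = 936;  a_128 = 35
  a_129 = 61;  a_130 = 241;  a_131 = 848;  a_132 = 176;  a_133 = 782;  a_134 = 115
  a_135 = 918;  a_136 = 677;  a_137 = 565;  a_138 = 580;  a_139 = 54;  a_140 = 346
  a_141 = 397;  a_142 = 348;  a_143 = 440;  a_144 = 691;  a_145 = 165;  a_146 = 209
  a_147 = 764;  a_148 = 855;  a_149 = 933;  a_150 = 528;  a_151 = 696;  a_152 = 337
  a_153 = 48;  a_154 = 978;  a_155 = 131;  a_156 = 94;  a_157 = 254;  a_158 = 927
  a_159 = 672;  a_160 = 466;  a_161 = 376;  a_162 = 559;  a_163 = 434;  a_164 = 783
  a_165 = 578;  a_166 = 88;  a_167 = 430;  a_168 = 484;  a_169 = 783;  a_170 = 908
  a_171 = 791;  a_172 = 877;  a_173 = 38;  a_174 = 235;  a_175 = 1005;  a_176 = 486
  a_177 = 361;  a_178 = 144;  a_179 = 547;  a_180 = 101;  a_181 = 250;  a_182 = 360
  a_183 = 440;  a_184 = 268;  a_185 = 742;  a_186 = 907;  a_187 = 337;  a_188 = 489
  a_189 = 179;  a_190 = 971;  a_191 = 852;  a_192 = 846;  a_193 = 280;  a_194 = 313
  a_195 = 938;  a_196 = 950;  a_197 = 822;  a_198 = 169;  a_199 = 599;  a_200 = 872
  a_201 = 526;  a_202 = 796;  a_203 = 919;  a_204 = 720;  a_205 = 178;  a_206 = 157
  a_207 = 561;  a_208 = 855;  a_209 = 681;  a_210 = 848;  a_211 = 541;  a_212 = 486
  a_213 = 425;  a_214 = 824;  a_215 = 476;  a_216 = 853;  a_217 = 861;  a_218 = 788
  a_219 = 91;  a_220 = 480;  a_221 = 652;  a_222 = 415;  a_223 = 462;  a_224 = 433
  a_225 = 781;  a_226 = 4;  a_227 = 205;  a_228 = 931;  a_229 = 133;  a_230 = 53
  a_231 = 654;  a_232 = 277;  a_233 = 311;  a_234 = 414;  a_235 = 992;  a_236 = 814
  a_237 = 897;  a_238 = 853;  a_239 = 787;  a_240 = 916;  a_241 = 728;  a_242 = 31
  a_243 = 772;  a_244 = 627;  a_245 = 821;  a_246 = 172;  a_247 = 463;  a_248 = 296
  a_249 = 191;  a_250 = 837;  a_251 = 645;  a_252 = 289;  a_253 = 177;  a_254 = 323
  a_255 = 750;  a_256 = 111;  a_257 = 405;  a_258 = 561;  a_259 = 720;  a_260 = 782
  a_261 = 862;  a_262 = 877;  a_263 = 236;  a_264 = 766;  a_265 = 432;  a_266 = 927
  a_267 = 506;  a_268 = 995;  a_269 = 207;  a_270 = 110;  a_271 = 697;  a_272 = 927
  a_273 = 612;  a_274 = 689;  a_275 = 459;  a_276 = 135;  a_277 = 45;  a_278 = 454
  a_279 = 267;  a_280 = 88;  a_281 = 388;  a_282 = 900;  a_283 = 704;  a_284 = 930
  a_285 = 102;  a_286 = 445;  a_287 = 33;  a_288 = 649;  a_289 = 27;  a_290 = 207
  a_291 = 766;  a_292 = 667;  a_293 = 5;  a_294 = 618;  a_295 = 686;  a_296 = 336
  a_297 = 639;  a_298 = 345;  a_299 = 296;  a_300 = 915;  a_301 = 753;  a_302 = 255
  a_303 = 970;  a_304 = 315;  a_305 = 455;  a_306 = 867;  a_307 = 799;  a_308 = 204
  a_309 = 752
a_310 = 81·752 + 636·204 + 549·799 = 700
a_311 = 81·700 + 636·752 + 549·204 = 199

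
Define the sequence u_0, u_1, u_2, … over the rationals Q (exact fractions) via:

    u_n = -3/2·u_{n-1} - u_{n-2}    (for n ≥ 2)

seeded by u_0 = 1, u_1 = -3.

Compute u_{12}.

u_2 = -3/2·-3 + -1·1 = 7/2
u_3 = -3/2·7/2 + -1·-3 = -9/4
u_4 = -3/2·-9/4 + -1·7/2 = -1/8
u_5 = -3/2·-1/8 + -1·-9/4 = 39/16
u_6 = -3/2·39/16 + -1·-1/8 = -113/32
u_7 = -3/2·-113/32 + -1·39/16 = 183/64
u_8 = -3/2·183/64 + -1·-113/32 = -97/128
u_9 = -3/2·-97/128 + -1·183/64 = -441/256
u_10 = -3/2·-441/256 + -1·-97/128 = 1711/512
u_11 = -3/2·1711/512 + -1·-441/256 = -3369/1024
u_12 = -3/2·-3369/1024 + -1·1711/512 = 3263/2048

3263/2048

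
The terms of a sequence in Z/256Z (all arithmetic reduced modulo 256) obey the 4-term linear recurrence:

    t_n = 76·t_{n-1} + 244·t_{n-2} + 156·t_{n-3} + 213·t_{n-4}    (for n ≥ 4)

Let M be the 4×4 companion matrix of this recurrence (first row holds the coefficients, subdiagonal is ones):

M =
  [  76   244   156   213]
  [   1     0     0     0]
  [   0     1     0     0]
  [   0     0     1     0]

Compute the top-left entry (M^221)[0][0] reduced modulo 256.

(M^221)[0][0] is the top entry after applying M 221 times to the unit state (1, 0, 0, 0). Equivalently it is h_{224} for the auxiliary sequence (h_n) obeying the same recurrence with h_3 = 1 and h_i = 0 for 0 ≤ i < 3:
h_4 = 76·1 + 244·0 + 156·0 + 213·0 = 76
h_5 = 76·76 + 244·1 + 156·0 + 213·0 = 132
h_6 = 76·132 + 244·76 + 156·1 + 213·0 = 60
h_7 = 76·60 + 244·132 + 156·76 + 213·1 = 197
h_8 = 76·197 + 244·60 + 156·132 + 213·76 = 88
h_9 = 76·88 + 244·197 + 156·60 + 213·132 = 72
Continuing the recurrence:
  h_10 = 56;  h_11 = 201;  h_12 = 36;  h_13 = 76;  h_14 = 244;  h_15 = 13
  h_16 = 176;  h_17 = 144;  h_18 = 112;  h_19 = 145;  h_20 = 252;  h_21 = 20
  h_22 = 172;  h_23 = 85;  h_24 = 8;  h_25 = 216;  h_26 = 168;  h_27 = 89
  h_28 = 212;  h_29 = 220;  h_30 = 100;  h_31 = 157;  h_32 = 96;  h_33 = 32
  h_34 = 224;  h_35 = 33;  h_36 = 172;  h_37 = 164;  h_38 = 28;  h_39 = 229
  h_40 = 184;  h_41 = 104;  h_42 = 24;  h_43 = 233;  h_44 = 132;  h_45 = 108
  h_46 = 212;  h_47 = 45;  h_48 = 16;  h_49 = 176;  h_50 = 80;  h_51 = 177
  h_52 = 92;  h_53 = 52;  h_54 = 140;  h_55 = 117;  h_56 = 104;  h_57 = 248
  h_58 = 136;  h_59 = 121;  h_60 = 52;  h_61 = 252;  h_62 = 68;  h_63 = 189
  h_64 = 192;  h_65 = 64;  h_66 = 192;  h_67 = 65;  h_68 = 12;  h_69 = 196
  h_70 = 252;  h_71 = 5;  h_72 = 24;  h_73 = 136;  h_74 = 248;  h_75 = 9
  h_76 = 228;  h_77 = 140;  h_78 = 180;  h_79 = 77;  h_80 = 112;  h_81 = 208
  h_82 = 48;  h_83 = 209;  h_84 = 188;  h_85 = 84;  h_86 = 108;  h_87 = 149
  h_88 = 200;  h_89 = 24;  h_90 = 104;  h_91 = 153;  h_92 = 148;  h_93 = 28
  h_94 = 36;  h_95 = 221;  h_96 = 32;  h_97 = 96;  h_98 = 160;  h_99 = 97
  h_100 = 108;  h_101 = 228;  h_102 = 220;  h_103 = 37;  h_104 = 120;  h_105 = 168
  h_106 = 216;  h_107 = 41;  h_108 = 68;  h_109 = 172;  h_110 = 148;  h_111 = 109
  h_112 = 208;  h_113 = 240;  h_114 = 16;  h_115 = 241;  h_116 = 28;  h_117 = 116
  h_118 = 76;  h_119 = 181;  h_120 = 40;  h_121 = 56;  h_122 = 72;  h_123 = 185
  h_124 = 244;  h_125 = 60;  h_126 = 4;  h_127 = 253;  h_128 = 128;  h_129 = 128
  h_130 = 128;  h_131 = 129;  h_132 = 204;  h_133 = 4;  h_134 = 188;  h_135 = 69
  h_136 = 216;  h_137 = 200;  h_138 = 184;  h_139 = 73;  h_140 = 164;  h_141 = 204
  h_142 = 116;  h_143 = 141;  h_144 = 48;  h_145 = 16;  h_146 = 240;  h_147 = 17
  h_148 = 124;  h_149 = 148;  h_150 = 44;  h_151 = 213;  h_152 = 136;  h_153 = 88
  h_154 = 40;  h_155 = 217;  h_156 = 84;  h_157 = 92;  h_158 = 228;  h_159 = 29
  h_160 = 224;  h_161 = 160;  h_162 = 96;  h_163 = 161;  h_164 = 44;  h_165 = 36
  h_166 = 156;  h_167 = 101;  h_168 = 56;  h_169 = 232;  h_170 = 152;  h_171 = 105
  h_172 = 4;  h_173 = 236;  h_174 = 84;  h_175 = 173;  h_176 = 144;  h_177 = 48
  h_178 = 208;  h_179 = 49;  h_180 = 220;  h_181 = 180;  h_182 = 12;  h_183 = 245
  h_184 = 232;  h_185 = 120;  h_186 = 8;  h_187 = 249;  h_188 = 180;  h_189 = 124
  h_190 = 196;  h_191 = 61;  h_192 = 64;  h_193 = 192;  h_194 = 64;  h_195 = 193
  h_196 = 140;  h_197 = 68;  h_198 = 124;  h_199 = 133;  h_200 = 152;  h_201 = 8
  h_202 = 120;  h_203 = 137;  h_204 = 100;  h_205 = 12;  h_206 = 52;  h_207 = 205
  h_208 = 240;  h_209 = 80;  h_210 = 176;  h_211 = 81;  h_212 = 60;  h_213 = 212
  h_214 = 236;  h_215 = 21;  h_216 = 72;  h_217 = 152;  h_218 = 232;  h_219 = 25
  h_220 = 20;  h_221 = 156;  h_222 = 164
h_223 = 76·164 + 244·156 + 156·20 + 213·25 = 93
h_224 = 76·93 + 244·164 + 156·156 + 213·20 = 160

160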